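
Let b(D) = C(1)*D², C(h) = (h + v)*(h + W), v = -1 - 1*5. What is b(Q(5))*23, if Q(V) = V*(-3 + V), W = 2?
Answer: -34500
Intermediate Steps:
v = -6 (v = -1 - 5 = -6)
C(h) = (-6 + h)*(2 + h) (C(h) = (h - 6)*(h + 2) = (-6 + h)*(2 + h))
b(D) = -15*D² (b(D) = (-12 + 1² - 4*1)*D² = (-12 + 1 - 4)*D² = -15*D²)
b(Q(5))*23 = -15*25*(-3 + 5)²*23 = -15*(5*2)²*23 = -15*10²*23 = -15*100*23 = -1500*23 = -34500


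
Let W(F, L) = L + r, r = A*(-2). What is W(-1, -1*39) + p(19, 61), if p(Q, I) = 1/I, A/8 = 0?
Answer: -2378/61 ≈ -38.984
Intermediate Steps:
A = 0 (A = 8*0 = 0)
r = 0 (r = 0*(-2) = 0)
W(F, L) = L (W(F, L) = L + 0 = L)
W(-1, -1*39) + p(19, 61) = -1*39 + 1/61 = -39 + 1/61 = -2378/61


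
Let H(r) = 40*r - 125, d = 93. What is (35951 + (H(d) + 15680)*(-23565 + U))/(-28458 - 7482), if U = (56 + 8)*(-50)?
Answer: 128964856/8985 ≈ 14353.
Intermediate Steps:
U = -3200 (U = 64*(-50) = -3200)
H(r) = -125 + 40*r
(35951 + (H(d) + 15680)*(-23565 + U))/(-28458 - 7482) = (35951 + ((-125 + 40*93) + 15680)*(-23565 - 3200))/(-28458 - 7482) = (35951 + ((-125 + 3720) + 15680)*(-26765))/(-35940) = (35951 + (3595 + 15680)*(-26765))*(-1/35940) = (35951 + 19275*(-26765))*(-1/35940) = (35951 - 515895375)*(-1/35940) = -515859424*(-1/35940) = 128964856/8985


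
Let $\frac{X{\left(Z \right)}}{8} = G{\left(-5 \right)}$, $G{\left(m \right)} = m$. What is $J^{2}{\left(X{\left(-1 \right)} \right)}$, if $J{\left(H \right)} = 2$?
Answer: $4$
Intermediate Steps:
$X{\left(Z \right)} = -40$ ($X{\left(Z \right)} = 8 \left(-5\right) = -40$)
$J^{2}{\left(X{\left(-1 \right)} \right)} = 2^{2} = 4$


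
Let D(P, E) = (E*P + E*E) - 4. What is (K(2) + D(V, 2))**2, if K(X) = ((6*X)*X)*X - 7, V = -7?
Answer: 729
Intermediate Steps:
K(X) = -7 + 6*X**3 (K(X) = (6*X**2)*X - 7 = 6*X**3 - 7 = -7 + 6*X**3)
D(P, E) = -4 + E**2 + E*P (D(P, E) = (E*P + E**2) - 4 = (E**2 + E*P) - 4 = -4 + E**2 + E*P)
(K(2) + D(V, 2))**2 = ((-7 + 6*2**3) + (-4 + 2**2 + 2*(-7)))**2 = ((-7 + 6*8) + (-4 + 4 - 14))**2 = ((-7 + 48) - 14)**2 = (41 - 14)**2 = 27**2 = 729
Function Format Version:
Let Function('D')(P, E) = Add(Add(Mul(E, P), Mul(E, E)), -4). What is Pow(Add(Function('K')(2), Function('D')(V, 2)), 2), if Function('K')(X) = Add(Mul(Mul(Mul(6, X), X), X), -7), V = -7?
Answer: 729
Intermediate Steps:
Function('K')(X) = Add(-7, Mul(6, Pow(X, 3))) (Function('K')(X) = Add(Mul(Mul(6, Pow(X, 2)), X), -7) = Add(Mul(6, Pow(X, 3)), -7) = Add(-7, Mul(6, Pow(X, 3))))
Function('D')(P, E) = Add(-4, Pow(E, 2), Mul(E, P)) (Function('D')(P, E) = Add(Add(Mul(E, P), Pow(E, 2)), -4) = Add(Add(Pow(E, 2), Mul(E, P)), -4) = Add(-4, Pow(E, 2), Mul(E, P)))
Pow(Add(Function('K')(2), Function('D')(V, 2)), 2) = Pow(Add(Add(-7, Mul(6, Pow(2, 3))), Add(-4, Pow(2, 2), Mul(2, -7))), 2) = Pow(Add(Add(-7, Mul(6, 8)), Add(-4, 4, -14)), 2) = Pow(Add(Add(-7, 48), -14), 2) = Pow(Add(41, -14), 2) = Pow(27, 2) = 729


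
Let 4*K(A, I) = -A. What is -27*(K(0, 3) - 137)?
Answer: 3699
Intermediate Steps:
K(A, I) = -A/4 (K(A, I) = (-A)/4 = -A/4)
-27*(K(0, 3) - 137) = -27*(-¼*0 - 137) = -27*(0 - 137) = -27*(-137) = 3699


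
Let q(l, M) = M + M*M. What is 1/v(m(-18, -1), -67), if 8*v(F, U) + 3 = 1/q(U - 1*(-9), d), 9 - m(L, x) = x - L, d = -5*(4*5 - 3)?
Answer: -57120/21419 ≈ -2.6668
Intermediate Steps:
d = -85 (d = -5*(20 - 3) = -5*17 = -85)
m(L, x) = 9 + L - x (m(L, x) = 9 - (x - L) = 9 + (L - x) = 9 + L - x)
q(l, M) = M + M²
v(F, U) = -21419/57120 (v(F, U) = -3/8 + 1/(8*((-85*(1 - 85)))) = -3/8 + 1/(8*((-85*(-84)))) = -3/8 + (⅛)/7140 = -3/8 + (⅛)*(1/7140) = -3/8 + 1/57120 = -21419/57120)
1/v(m(-18, -1), -67) = 1/(-21419/57120) = -57120/21419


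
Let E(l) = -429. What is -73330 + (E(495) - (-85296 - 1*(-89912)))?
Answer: -78375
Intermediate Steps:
-73330 + (E(495) - (-85296 - 1*(-89912))) = -73330 + (-429 - (-85296 - 1*(-89912))) = -73330 + (-429 - (-85296 + 89912)) = -73330 + (-429 - 1*4616) = -73330 + (-429 - 4616) = -73330 - 5045 = -78375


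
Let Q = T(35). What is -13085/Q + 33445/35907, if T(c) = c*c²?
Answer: 192822256/307902525 ≈ 0.62624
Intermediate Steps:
T(c) = c³
Q = 42875 (Q = 35³ = 42875)
-13085/Q + 33445/35907 = -13085/42875 + 33445/35907 = -13085*1/42875 + 33445*(1/35907) = -2617/8575 + 33445/35907 = 192822256/307902525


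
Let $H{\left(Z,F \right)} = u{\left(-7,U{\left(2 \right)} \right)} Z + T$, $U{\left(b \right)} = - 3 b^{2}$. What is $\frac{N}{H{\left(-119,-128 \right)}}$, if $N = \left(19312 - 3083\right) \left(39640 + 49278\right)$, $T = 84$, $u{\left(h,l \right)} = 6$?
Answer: $- \frac{721525111}{315} \approx -2.2906 \cdot 10^{6}$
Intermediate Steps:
$N = 1443050222$ ($N = 16229 \cdot 88918 = 1443050222$)
$H{\left(Z,F \right)} = 84 + 6 Z$ ($H{\left(Z,F \right)} = 6 Z + 84 = 84 + 6 Z$)
$\frac{N}{H{\left(-119,-128 \right)}} = \frac{1443050222}{84 + 6 \left(-119\right)} = \frac{1443050222}{84 - 714} = \frac{1443050222}{-630} = 1443050222 \left(- \frac{1}{630}\right) = - \frac{721525111}{315}$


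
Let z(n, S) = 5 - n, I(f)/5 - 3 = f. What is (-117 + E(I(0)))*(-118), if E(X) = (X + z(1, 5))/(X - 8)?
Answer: 94400/7 ≈ 13486.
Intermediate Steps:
I(f) = 15 + 5*f
E(X) = (4 + X)/(-8 + X) (E(X) = (X + (5 - 1*1))/(X - 8) = (X + (5 - 1))/(-8 + X) = (X + 4)/(-8 + X) = (4 + X)/(-8 + X))
(-117 + E(I(0)))*(-118) = (-117 + (4 + (15 + 5*0))/(-8 + (15 + 5*0)))*(-118) = (-117 + (4 + (15 + 0))/(-8 + (15 + 0)))*(-118) = (-117 + (4 + 15)/(-8 + 15))*(-118) = (-117 + 19/7)*(-118) = -800/7*(-118) = 94400/7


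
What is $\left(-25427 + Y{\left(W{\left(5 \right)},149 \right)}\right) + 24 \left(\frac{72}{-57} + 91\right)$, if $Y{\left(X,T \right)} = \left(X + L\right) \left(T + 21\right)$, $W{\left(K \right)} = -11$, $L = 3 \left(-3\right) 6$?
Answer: $- \frac{652143}{19} \approx -34323.0$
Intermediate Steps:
$L = -54$ ($L = \left(-9\right) 6 = -54$)
$Y{\left(X,T \right)} = \left(-54 + X\right) \left(21 + T\right)$ ($Y{\left(X,T \right)} = \left(X - 54\right) \left(T + 21\right) = \left(-54 + X\right) \left(21 + T\right)$)
$\left(-25427 + Y{\left(W{\left(5 \right)},149 \right)}\right) + 24 \left(\frac{72}{-57} + 91\right) = \left(-25427 + \left(-1134 - 8046 + 21 \left(-11\right) + 149 \left(-11\right)\right)\right) + 24 \left(\frac{72}{-57} + 91\right) = \left(-25427 - 11050\right) + 24 \left(72 \left(- \frac{1}{57}\right) + 91\right) = \left(-25427 - 11050\right) + 24 \left(- \frac{24}{19} + 91\right) = -36477 + 24 \cdot \frac{1705}{19} = -36477 + \frac{40920}{19} = - \frac{652143}{19}$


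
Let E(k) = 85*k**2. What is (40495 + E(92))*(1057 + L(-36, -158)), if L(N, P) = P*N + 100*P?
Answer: -6881211425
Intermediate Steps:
L(N, P) = 100*P + N*P (L(N, P) = N*P + 100*P = 100*P + N*P)
(40495 + E(92))*(1057 + L(-36, -158)) = (40495 + 85*92**2)*(1057 - 158*(100 - 36)) = (40495 + 85*8464)*(1057 - 158*64) = (40495 + 719440)*(1057 - 10112) = 759935*(-9055) = -6881211425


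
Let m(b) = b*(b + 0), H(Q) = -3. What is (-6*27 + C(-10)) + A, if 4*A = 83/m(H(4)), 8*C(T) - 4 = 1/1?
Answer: -11453/72 ≈ -159.07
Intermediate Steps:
C(T) = 5/8 (C(T) = 1/2 + (1/8)/1 = 1/2 + (1/8)*1 = 1/2 + 1/8 = 5/8)
m(b) = b**2 (m(b) = b*b = b**2)
A = 83/36 (A = (83/((-3)**2))/4 = (83/9)/4 = (83*(1/9))/4 = (1/4)*(83/9) = 83/36 ≈ 2.3056)
(-6*27 + C(-10)) + A = (-6*27 + 5/8) + 83/36 = (-162 + 5/8) + 83/36 = -1291/8 + 83/36 = -11453/72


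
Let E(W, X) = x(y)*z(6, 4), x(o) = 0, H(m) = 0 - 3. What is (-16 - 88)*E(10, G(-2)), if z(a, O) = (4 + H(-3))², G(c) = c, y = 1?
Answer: 0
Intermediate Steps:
H(m) = -3
z(a, O) = 1 (z(a, O) = (4 - 3)² = 1² = 1)
E(W, X) = 0 (E(W, X) = 0*1 = 0)
(-16 - 88)*E(10, G(-2)) = (-16 - 88)*0 = -104*0 = 0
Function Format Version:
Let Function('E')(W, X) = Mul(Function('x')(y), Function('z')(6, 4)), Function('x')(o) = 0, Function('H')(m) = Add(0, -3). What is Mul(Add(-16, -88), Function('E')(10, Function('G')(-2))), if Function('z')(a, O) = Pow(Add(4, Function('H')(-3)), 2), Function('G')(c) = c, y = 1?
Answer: 0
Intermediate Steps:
Function('H')(m) = -3
Function('z')(a, O) = 1 (Function('z')(a, O) = Pow(Add(4, -3), 2) = Pow(1, 2) = 1)
Function('E')(W, X) = 0 (Function('E')(W, X) = Mul(0, 1) = 0)
Mul(Add(-16, -88), Function('E')(10, Function('G')(-2))) = Mul(Add(-16, -88), 0) = Mul(-104, 0) = 0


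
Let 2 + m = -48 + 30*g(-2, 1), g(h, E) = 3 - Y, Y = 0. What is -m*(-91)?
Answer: 3640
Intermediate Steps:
g(h, E) = 3 (g(h, E) = 3 - 1*0 = 3 + 0 = 3)
m = 40 (m = -2 + (-48 + 30*3) = -2 + (-48 + 90) = -2 + 42 = 40)
-m*(-91) = -1*40*(-91) = -40*(-91) = 3640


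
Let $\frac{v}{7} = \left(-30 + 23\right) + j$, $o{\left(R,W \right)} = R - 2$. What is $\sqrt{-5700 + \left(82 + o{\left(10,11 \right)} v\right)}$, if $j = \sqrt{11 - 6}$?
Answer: $\sqrt{-6010 + 56 \sqrt{5}} \approx 76.712 i$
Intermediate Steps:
$j = \sqrt{5} \approx 2.2361$
$o{\left(R,W \right)} = -2 + R$
$v = -49 + 7 \sqrt{5}$ ($v = 7 \left(\left(-30 + 23\right) + \sqrt{5}\right) = 7 \left(-7 + \sqrt{5}\right) = -49 + 7 \sqrt{5} \approx -33.348$)
$\sqrt{-5700 + \left(82 + o{\left(10,11 \right)} v\right)} = \sqrt{-5700 + \left(82 + \left(-2 + 10\right) \left(-49 + 7 \sqrt{5}\right)\right)} = \sqrt{-5700 + \left(82 + 8 \left(-49 + 7 \sqrt{5}\right)\right)} = \sqrt{-5700 + \left(82 - \left(392 - 56 \sqrt{5}\right)\right)} = \sqrt{-5700 - \left(310 - 56 \sqrt{5}\right)} = \sqrt{-6010 + 56 \sqrt{5}}$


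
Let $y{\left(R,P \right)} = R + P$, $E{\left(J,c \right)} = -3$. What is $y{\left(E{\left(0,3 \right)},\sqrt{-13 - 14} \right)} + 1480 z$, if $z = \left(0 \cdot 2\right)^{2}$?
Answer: $-3 + 3 i \sqrt{3} \approx -3.0 + 5.1962 i$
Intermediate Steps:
$y{\left(R,P \right)} = P + R$
$z = 0$ ($z = 0^{2} = 0$)
$y{\left(E{\left(0,3 \right)},\sqrt{-13 - 14} \right)} + 1480 z = \left(\sqrt{-13 - 14} - 3\right) + 1480 \cdot 0 = \left(\sqrt{-27} - 3\right) + 0 = \left(3 i \sqrt{3} - 3\right) + 0 = \left(-3 + 3 i \sqrt{3}\right) + 0 = -3 + 3 i \sqrt{3}$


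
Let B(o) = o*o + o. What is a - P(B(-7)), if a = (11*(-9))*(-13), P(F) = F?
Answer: 1245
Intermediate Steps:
B(o) = o + o**2 (B(o) = o**2 + o = o + o**2)
a = 1287 (a = -99*(-13) = 1287)
a - P(B(-7)) = 1287 - (-7)*(1 - 7) = 1287 - (-7)*(-6) = 1287 - 1*42 = 1287 - 42 = 1245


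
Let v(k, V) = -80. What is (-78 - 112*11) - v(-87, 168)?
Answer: -1230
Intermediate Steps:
(-78 - 112*11) - v(-87, 168) = (-78 - 112*11) - 1*(-80) = (-78 - 1232) + 80 = -1310 + 80 = -1230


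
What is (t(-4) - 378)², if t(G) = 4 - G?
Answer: 136900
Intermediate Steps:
(t(-4) - 378)² = ((4 - 1*(-4)) - 378)² = ((4 + 4) - 378)² = (8 - 378)² = (-370)² = 136900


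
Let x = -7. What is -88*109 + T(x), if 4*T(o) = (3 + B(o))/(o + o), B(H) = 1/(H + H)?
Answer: -7520169/784 ≈ -9592.0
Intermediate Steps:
B(H) = 1/(2*H)
T(o) = (3 + 1/(2*o))/(8*o) (T(o) = ((3 + 1/(2*o))/(o + o))/4 = ((3 + 1/(2*o))/((2*o)))/4 = ((3 + 1/(2*o))*(1/(2*o)))/4 = ((3 + 1/(2*o))/(2*o))/4 = (3 + 1/(2*o))/(8*o))
-88*109 + T(x) = -88*109 + (1/16)*(1 + 6*(-7))/(-7)² = -9592 + (1/16)*(1/49)*(1 - 42) = -9592 + (1/16)*(1/49)*(-41) = -9592 - 41/784 = -7520169/784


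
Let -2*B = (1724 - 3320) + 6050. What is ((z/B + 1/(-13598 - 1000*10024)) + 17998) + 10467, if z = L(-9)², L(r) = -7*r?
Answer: 9275527771808045/325877693904 ≈ 28463.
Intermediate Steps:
B = -2227 (B = -((1724 - 3320) + 6050)/2 = -(-1596 + 6050)/2 = -½*4454 = -2227)
z = 3969 (z = (-7*(-9))² = 63² = 3969)
((z/B + 1/(-13598 - 1000*10024)) + 17998) + 10467 = ((3969/(-2227) + 1/(-13598 - 1000*10024)) + 17998) + 10467 = ((3969*(-1/2227) + (1/10024)/(-14598)) + 17998) + 10467 = ((-3969/2227 - 1/14598*1/10024) + 17998) + 10467 = ((-3969/2227 - 1/146330352) + 17998) + 10467 = (-580785169315/325877693904 + 17998) + 10467 = 5864565949714877/325877693904 + 10467 = 9275527771808045/325877693904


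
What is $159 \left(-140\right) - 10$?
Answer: $-22270$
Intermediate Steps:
$159 \left(-140\right) - 10 = -22260 - 10 = -22270$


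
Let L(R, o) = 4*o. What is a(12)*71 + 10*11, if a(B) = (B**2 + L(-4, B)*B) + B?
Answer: 52082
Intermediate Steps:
a(B) = B + 5*B**2 (a(B) = (B**2 + (4*B)*B) + B = (B**2 + 4*B**2) + B = 5*B**2 + B = B + 5*B**2)
a(12)*71 + 10*11 = (12*(1 + 5*12))*71 + 10*11 = (12*(1 + 60))*71 + 110 = (12*61)*71 + 110 = 732*71 + 110 = 51972 + 110 = 52082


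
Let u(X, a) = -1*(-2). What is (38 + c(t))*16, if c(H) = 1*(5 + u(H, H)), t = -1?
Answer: 720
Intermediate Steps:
u(X, a) = 2
c(H) = 7 (c(H) = 1*(5 + 2) = 1*7 = 7)
(38 + c(t))*16 = (38 + 7)*16 = 45*16 = 720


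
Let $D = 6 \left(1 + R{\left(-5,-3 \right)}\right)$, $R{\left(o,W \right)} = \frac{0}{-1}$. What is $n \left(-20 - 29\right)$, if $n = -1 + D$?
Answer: $-245$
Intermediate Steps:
$R{\left(o,W \right)} = 0$ ($R{\left(o,W \right)} = 0 \left(-1\right) = 0$)
$D = 6$ ($D = 6 \left(1 + 0\right) = 6 \cdot 1 = 6$)
$n = 5$ ($n = -1 + 6 = 5$)
$n \left(-20 - 29\right) = 5 \left(-20 - 29\right) = 5 \left(-49\right) = -245$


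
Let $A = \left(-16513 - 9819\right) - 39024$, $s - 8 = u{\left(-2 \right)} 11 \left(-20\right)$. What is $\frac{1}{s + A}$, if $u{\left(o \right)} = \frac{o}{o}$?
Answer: $- \frac{1}{65568} \approx -1.5251 \cdot 10^{-5}$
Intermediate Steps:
$u{\left(o \right)} = 1$
$s = -212$ ($s = 8 + 1 \cdot 11 \left(-20\right) = 8 + 11 \left(-20\right) = 8 - 220 = -212$)
$A = -65356$ ($A = -26332 - 39024 = -65356$)
$\frac{1}{s + A} = \frac{1}{-212 - 65356} = \frac{1}{-65568} = - \frac{1}{65568}$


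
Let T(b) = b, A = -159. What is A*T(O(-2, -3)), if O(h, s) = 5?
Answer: -795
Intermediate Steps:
A*T(O(-2, -3)) = -159*5 = -795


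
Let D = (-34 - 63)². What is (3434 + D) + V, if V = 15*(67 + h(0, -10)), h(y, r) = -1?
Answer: 13833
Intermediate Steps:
D = 9409 (D = (-97)² = 9409)
V = 990 (V = 15*(67 - 1) = 15*66 = 990)
(3434 + D) + V = (3434 + 9409) + 990 = 12843 + 990 = 13833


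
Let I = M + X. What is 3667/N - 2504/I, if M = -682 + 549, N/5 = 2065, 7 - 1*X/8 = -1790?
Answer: 26375281/147058975 ≈ 0.17935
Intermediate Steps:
X = 14376 (X = 56 - 8*(-1790) = 56 + 14320 = 14376)
N = 10325 (N = 5*2065 = 10325)
M = -133
I = 14243 (I = -133 + 14376 = 14243)
3667/N - 2504/I = 3667/10325 - 2504/14243 = 26375281/147058975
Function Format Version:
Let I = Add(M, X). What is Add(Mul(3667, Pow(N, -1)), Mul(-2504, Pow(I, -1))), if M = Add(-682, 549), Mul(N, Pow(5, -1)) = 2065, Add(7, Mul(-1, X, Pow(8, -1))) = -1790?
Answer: Rational(26375281, 147058975) ≈ 0.17935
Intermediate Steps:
X = 14376 (X = Add(56, Mul(-8, -1790)) = Add(56, 14320) = 14376)
N = 10325 (N = Mul(5, 2065) = 10325)
M = -133
I = 14243 (I = Add(-133, 14376) = 14243)
Add(Mul(3667, Pow(N, -1)), Mul(-2504, Pow(I, -1))) = Add(Mul(3667, Pow(10325, -1)), Mul(-2504, Pow(14243, -1))) = Add(Mul(3667, Rational(1, 10325)), Mul(-2504, Rational(1, 14243))) = Add(Rational(3667, 10325), Rational(-2504, 14243)) = Rational(26375281, 147058975)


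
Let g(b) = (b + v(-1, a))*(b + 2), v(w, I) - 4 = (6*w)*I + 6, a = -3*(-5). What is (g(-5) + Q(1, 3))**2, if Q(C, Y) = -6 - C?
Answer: 61504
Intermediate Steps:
a = 15
v(w, I) = 10 + 6*I*w (v(w, I) = 4 + ((6*w)*I + 6) = 4 + (6*I*w + 6) = 4 + (6 + 6*I*w) = 10 + 6*I*w)
g(b) = (-80 + b)*(2 + b) (g(b) = (b + (10 + 6*15*(-1)))*(b + 2) = (b + (10 - 90))*(2 + b) = (b - 80)*(2 + b) = (-80 + b)*(2 + b))
(g(-5) + Q(1, 3))**2 = ((-160 + (-5)**2 - 78*(-5)) + (-6 - 1*1))**2 = ((-160 + 25 + 390) + (-6 - 1))**2 = (255 - 7)**2 = 248**2 = 61504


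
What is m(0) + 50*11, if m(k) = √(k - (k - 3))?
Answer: 550 + √3 ≈ 551.73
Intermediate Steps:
m(k) = √3 (m(k) = √(k - (-3 + k)) = √(k + (3 - k)) = √3)
m(0) + 50*11 = √3 + 50*11 = √3 + 550 = 550 + √3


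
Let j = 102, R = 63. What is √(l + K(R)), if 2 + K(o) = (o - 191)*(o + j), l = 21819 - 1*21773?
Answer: 2*I*√5269 ≈ 145.18*I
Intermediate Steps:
l = 46 (l = 21819 - 21773 = 46)
K(o) = -2 + (-191 + o)*(102 + o) (K(o) = -2 + (o - 191)*(o + 102) = -2 + (-191 + o)*(102 + o))
√(l + K(R)) = √(46 + (-19484 + 63² - 89*63)) = √(46 + (-19484 + 3969 - 5607)) = √(46 - 21122) = √(-21076) = 2*I*√5269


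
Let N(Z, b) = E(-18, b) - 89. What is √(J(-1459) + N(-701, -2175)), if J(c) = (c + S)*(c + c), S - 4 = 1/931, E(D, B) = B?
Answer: 8*√1172842298/133 ≈ 2060.0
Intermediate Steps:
S = 3725/931 (S = 4 + 1/931 = 3725/931 ≈ 4.0011)
J(c) = 2*c*(3725/931 + c) (J(c) = (c + 3725/931)*(c + c) = (3725/931 + c)*(2*c) = 2*c*(3725/931 + c))
N(Z, b) = -89 + b (N(Z, b) = b - 89 = -89 + b)
√(J(-1459) + N(-701, -2175)) = √((2/931)*(-1459)*(3725 + 931*(-1459)) + (-89 - 2175)) = √((2/931)*(-1459)*(3725 - 1358329) - 2264) = √((2/931)*(-1459)*(-1354604) - 2264) = √(3952734472/931 - 2264) = √(3950626688/931) = 8*√1172842298/133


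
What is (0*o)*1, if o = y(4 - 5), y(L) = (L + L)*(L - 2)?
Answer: 0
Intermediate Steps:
y(L) = 2*L*(-2 + L) (y(L) = (2*L)*(-2 + L) = 2*L*(-2 + L))
o = 6 (o = 2*(4 - 5)*(-2 + (4 - 5)) = 2*(-1)*(-2 - 1) = 2*(-1)*(-3) = 6)
(0*o)*1 = (0*6)*1 = 0*1 = 0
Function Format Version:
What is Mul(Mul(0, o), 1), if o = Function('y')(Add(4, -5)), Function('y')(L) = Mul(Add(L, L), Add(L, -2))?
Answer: 0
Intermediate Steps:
Function('y')(L) = Mul(2, L, Add(-2, L)) (Function('y')(L) = Mul(Mul(2, L), Add(-2, L)) = Mul(2, L, Add(-2, L)))
o = 6 (o = Mul(2, Add(4, -5), Add(-2, Add(4, -5))) = Mul(2, -1, Add(-2, -1)) = Mul(2, -1, -3) = 6)
Mul(Mul(0, o), 1) = Mul(Mul(0, 6), 1) = Mul(0, 1) = 0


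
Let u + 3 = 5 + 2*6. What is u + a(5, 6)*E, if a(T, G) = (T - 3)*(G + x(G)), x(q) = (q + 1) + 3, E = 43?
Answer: 1390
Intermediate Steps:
u = 14 (u = -3 + (5 + 2*6) = -3 + (5 + 12) = -3 + 17 = 14)
x(q) = 4 + q (x(q) = (1 + q) + 3 = 4 + q)
a(T, G) = (-3 + T)*(4 + 2*G) (a(T, G) = (T - 3)*(G + (4 + G)) = (-3 + T)*(4 + 2*G))
u + a(5, 6)*E = 14 + (-12 - 6*6 + 6*5 + 5*(4 + 6))*43 = 14 + (-12 - 36 + 30 + 5*10)*43 = 14 + (-12 - 36 + 30 + 50)*43 = 14 + 32*43 = 14 + 1376 = 1390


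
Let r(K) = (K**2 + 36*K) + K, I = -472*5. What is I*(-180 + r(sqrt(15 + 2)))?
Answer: 384680 - 87320*sqrt(17) ≈ 24650.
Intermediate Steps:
I = -2360
r(K) = K**2 + 37*K
I*(-180 + r(sqrt(15 + 2))) = -2360*(-180 + sqrt(15 + 2)*(37 + sqrt(15 + 2))) = -2360*(-180 + sqrt(17)*(37 + sqrt(17))) = 424800 - 2360*sqrt(17)*(37 + sqrt(17))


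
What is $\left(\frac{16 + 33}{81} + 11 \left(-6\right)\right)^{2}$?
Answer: $\frac{28058209}{6561} \approx 4276.5$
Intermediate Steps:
$\left(\frac{16 + 33}{81} + 11 \left(-6\right)\right)^{2} = \left(49 \cdot \frac{1}{81} - 66\right)^{2} = \left(\frac{49}{81} - 66\right)^{2} = \left(- \frac{5297}{81}\right)^{2} = \frac{28058209}{6561}$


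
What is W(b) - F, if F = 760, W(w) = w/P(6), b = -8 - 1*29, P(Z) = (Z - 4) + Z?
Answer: -6117/8 ≈ -764.63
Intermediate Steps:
P(Z) = -4 + 2*Z (P(Z) = (-4 + Z) + Z = -4 + 2*Z)
b = -37 (b = -8 - 29 = -37)
W(w) = w/8 (W(w) = w/(-4 + 2*6) = w/(-4 + 12) = w/8)
W(b) - F = (⅛)*(-37) - 1*760 = -37/8 - 760 = -6117/8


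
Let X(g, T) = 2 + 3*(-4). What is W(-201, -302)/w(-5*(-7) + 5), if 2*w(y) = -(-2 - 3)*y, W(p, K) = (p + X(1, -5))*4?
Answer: -211/25 ≈ -8.4400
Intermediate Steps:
X(g, T) = -10 (X(g, T) = 2 - 12 = -10)
W(p, K) = -40 + 4*p (W(p, K) = (p - 10)*4 = (-10 + p)*4 = -40 + 4*p)
w(y) = 5*y/2 (w(y) = (-(-2 - 3)*y)/2 = (-(-5)*y)/2 = (5*y)/2 = 5*y/2)
W(-201, -302)/w(-5*(-7) + 5) = (-40 + 4*(-201))/((5*(-5*(-7) + 5)/2)) = (-40 - 804)/((5*(35 + 5)/2)) = -844/((5/2)*40) = -844/100 = -844*1/100 = -211/25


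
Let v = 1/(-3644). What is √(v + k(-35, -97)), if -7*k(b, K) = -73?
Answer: √1696313885/12754 ≈ 3.2293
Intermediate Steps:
k(b, K) = 73/7 (k(b, K) = -⅐*(-73) = 73/7)
v = -1/3644 ≈ -0.00027442
√(v + k(-35, -97)) = √(-1/3644 + 73/7) = √(266005/25508) = √1696313885/12754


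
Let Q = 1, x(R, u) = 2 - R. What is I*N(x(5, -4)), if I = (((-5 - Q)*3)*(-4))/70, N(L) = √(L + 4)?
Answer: 36/35 ≈ 1.0286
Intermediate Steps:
N(L) = √(4 + L)
I = 36/35 (I = (((-5 - 1*1)*3)*(-4))/70 = (((-5 - 1)*3)*(-4))*(1/70) = (-6*3*(-4))*(1/70) = -18*(-4)*(1/70) = 72*(1/70) = 36/35 ≈ 1.0286)
I*N(x(5, -4)) = 36*√(4 + (2 - 1*5))/35 = 36*√(4 + (2 - 5))/35 = 36*√(4 - 3)/35 = 36*√1/35 = (36/35)*1 = 36/35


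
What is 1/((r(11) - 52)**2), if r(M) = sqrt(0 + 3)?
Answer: (52 - sqrt(3))**(-2) ≈ 0.00039575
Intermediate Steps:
r(M) = sqrt(3)
1/((r(11) - 52)**2) = 1/((sqrt(3) - 52)**2) = 1/((-52 + sqrt(3))**2) = (-52 + sqrt(3))**(-2)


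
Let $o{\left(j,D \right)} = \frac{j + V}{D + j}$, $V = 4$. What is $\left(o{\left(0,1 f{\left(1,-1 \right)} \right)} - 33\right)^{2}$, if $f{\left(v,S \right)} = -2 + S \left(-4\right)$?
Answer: $961$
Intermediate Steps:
$f{\left(v,S \right)} = -2 - 4 S$
$o{\left(j,D \right)} = \frac{4 + j}{D + j}$ ($o{\left(j,D \right)} = \frac{j + 4}{D + j} = \frac{4 + j}{D + j}$)
$\left(o{\left(0,1 f{\left(1,-1 \right)} \right)} - 33\right)^{2} = \left(\frac{4 + 0}{1 \left(-2 - -4\right) + 0} - 33\right)^{2} = \left(\frac{1}{1 \left(-2 + 4\right) + 0} \cdot 4 - 33\right)^{2} = \left(\frac{1}{1 \cdot 2 + 0} \cdot 4 - 33\right)^{2} = \left(\frac{1}{2 + 0} \cdot 4 - 33\right)^{2} = \left(\frac{1}{2} \cdot 4 - 33\right)^{2} = \left(2 - 33\right)^{2} = \left(-31\right)^{2} = 961$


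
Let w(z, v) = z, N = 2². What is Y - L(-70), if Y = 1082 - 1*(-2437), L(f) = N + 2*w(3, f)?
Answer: 3509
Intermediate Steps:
N = 4
L(f) = 10 (L(f) = 4 + 2*3 = 4 + 6 = 10)
Y = 3519 (Y = 1082 + 2437 = 3519)
Y - L(-70) = 3519 - 1*10 = 3519 - 10 = 3509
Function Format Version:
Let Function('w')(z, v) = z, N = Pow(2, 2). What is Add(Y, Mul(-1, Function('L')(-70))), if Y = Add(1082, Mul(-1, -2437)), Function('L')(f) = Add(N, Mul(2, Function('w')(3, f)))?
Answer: 3509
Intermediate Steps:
N = 4
Function('L')(f) = 10 (Function('L')(f) = Add(4, Mul(2, 3)) = Add(4, 6) = 10)
Y = 3519 (Y = Add(1082, 2437) = 3519)
Add(Y, Mul(-1, Function('L')(-70))) = Add(3519, Mul(-1, 10)) = Add(3519, -10) = 3509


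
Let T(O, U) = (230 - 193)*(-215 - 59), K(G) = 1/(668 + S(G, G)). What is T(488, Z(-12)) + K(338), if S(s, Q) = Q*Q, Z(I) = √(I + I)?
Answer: -1164977855/114912 ≈ -10138.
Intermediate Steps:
Z(I) = √2*√I (Z(I) = √(2*I) = √2*√I)
S(s, Q) = Q²
K(G) = 1/(668 + G²)
T(O, U) = -10138 (T(O, U) = 37*(-274) = -10138)
T(488, Z(-12)) + K(338) = -10138 + 1/(668 + 338²) = -10138 + 1/(668 + 114244) = -10138 + 1/114912 = -1164977855/114912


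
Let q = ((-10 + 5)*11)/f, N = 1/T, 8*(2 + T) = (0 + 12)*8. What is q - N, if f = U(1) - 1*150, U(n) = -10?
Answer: 39/160 ≈ 0.24375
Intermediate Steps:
T = 10 (T = -2 + ((0 + 12)*8)/8 = -2 + (12*8)/8 = -2 + (⅛)*96 = -2 + 12 = 10)
N = ⅒ (N = 1/10 = ⅒ ≈ 0.10000)
f = -160 (f = -10 - 1*150 = -10 - 150 = -160)
q = 11/32 (q = ((-10 + 5)*11)/(-160) = -5*11*(-1/160) = -55*(-1/160) = 11/32 ≈ 0.34375)
q - N = 11/32 - 1*⅒ = 11/32 - ⅒ = 39/160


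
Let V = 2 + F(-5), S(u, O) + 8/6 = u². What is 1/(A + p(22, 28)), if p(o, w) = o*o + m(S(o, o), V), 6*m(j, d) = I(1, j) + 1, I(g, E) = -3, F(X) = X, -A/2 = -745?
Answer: 3/5921 ≈ 0.00050667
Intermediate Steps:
A = 1490 (A = -2*(-745) = 1490)
S(u, O) = -4/3 + u²
V = -3 (V = 2 - 5 = -3)
m(j, d) = -⅓ (m(j, d) = (-3 + 1)/6 = (⅙)*(-2) = -⅓)
p(o, w) = -⅓ + o² (p(o, w) = o*o - ⅓ = o² - ⅓ = -⅓ + o²)
1/(A + p(22, 28)) = 1/(1490 + (-⅓ + 22²)) = 1/(1490 + (-⅓ + 484)) = 1/(1490 + 1451/3) = 1/(5921/3) = 3/5921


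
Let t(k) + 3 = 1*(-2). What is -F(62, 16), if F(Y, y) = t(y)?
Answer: 5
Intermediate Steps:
t(k) = -5 (t(k) = -3 + 1*(-2) = -3 - 2 = -5)
F(Y, y) = -5
-F(62, 16) = -1*(-5) = 5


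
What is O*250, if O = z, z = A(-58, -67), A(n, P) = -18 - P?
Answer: 12250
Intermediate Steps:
z = 49 (z = -18 - 1*(-67) = -18 + 67 = 49)
O = 49
O*250 = 49*250 = 12250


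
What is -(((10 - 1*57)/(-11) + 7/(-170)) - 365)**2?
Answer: -455135081769/3496900 ≈ -1.3015e+5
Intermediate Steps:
-(((10 - 1*57)/(-11) + 7/(-170)) - 365)**2 = -(((10 - 57)*(-1/11) + 7*(-1/170)) - 365)**2 = -((-47*(-1/11) - 7/170) - 365)**2 = -((47/11 - 7/170) - 365)**2 = -(7913/1870 - 365)**2 = -(-674637/1870)**2 = -1*455135081769/3496900 = -455135081769/3496900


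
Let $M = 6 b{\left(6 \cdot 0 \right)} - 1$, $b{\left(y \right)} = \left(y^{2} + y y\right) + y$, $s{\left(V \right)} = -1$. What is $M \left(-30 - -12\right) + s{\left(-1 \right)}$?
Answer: $17$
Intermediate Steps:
$b{\left(y \right)} = y + 2 y^{2}$ ($b{\left(y \right)} = \left(y^{2} + y^{2}\right) + y = 2 y^{2} + y = y + 2 y^{2}$)
$M = -1$ ($M = 6 \cdot 6 \cdot 0 \left(1 + 2 \cdot 6 \cdot 0\right) - 1 = 6 \cdot 0 \left(1 + 2 \cdot 0\right) - 1 = 6 \cdot 0 \left(1 + 0\right) - 1 = 6 \cdot 0 \cdot 1 - 1 = 6 \cdot 0 - 1 = 0 - 1 = -1$)
$M \left(-30 - -12\right) + s{\left(-1 \right)} = - (-30 - -12) - 1 = - (-30 + 12) - 1 = \left(-1\right) \left(-18\right) - 1 = 18 - 1 = 17$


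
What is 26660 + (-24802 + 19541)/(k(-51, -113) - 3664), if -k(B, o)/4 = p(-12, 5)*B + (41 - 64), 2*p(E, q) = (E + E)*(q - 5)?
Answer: 95234781/3572 ≈ 26661.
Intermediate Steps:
p(E, q) = E*(-5 + q) (p(E, q) = ((E + E)*(q - 5))/2 = ((2*E)*(-5 + q))/2 = (2*E*(-5 + q))/2 = E*(-5 + q))
k(B, o) = 92 (k(B, o) = -4*((-12*(-5 + 5))*B + (41 - 64)) = -4*((-12*0)*B - 23) = -4*(0*B - 23) = -4*(0 - 23) = -4*(-23) = 92)
26660 + (-24802 + 19541)/(k(-51, -113) - 3664) = 26660 + (-24802 + 19541)/(92 - 3664) = 26660 - 5261/(-3572) = 26660 - 5261*(-1/3572) = 26660 + 5261/3572 = 95234781/3572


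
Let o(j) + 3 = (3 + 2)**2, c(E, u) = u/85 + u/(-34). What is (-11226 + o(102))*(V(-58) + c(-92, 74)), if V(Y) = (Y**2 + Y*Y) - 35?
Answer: -6372767976/85 ≈ -7.4974e+7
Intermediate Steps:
c(E, u) = -3*u/170 (c(E, u) = u*(1/85) + u*(-1/34) = u/85 - u/34 = -3*u/170)
o(j) = 22 (o(j) = -3 + (3 + 2)**2 = -3 + 5**2 = -3 + 25 = 22)
V(Y) = -35 + 2*Y**2 (V(Y) = (Y**2 + Y**2) - 35 = 2*Y**2 - 35 = -35 + 2*Y**2)
(-11226 + o(102))*(V(-58) + c(-92, 74)) = (-11226 + 22)*((-35 + 2*(-58)**2) - 3/170*74) = -11204*((-35 + 2*3364) - 111/85) = -11204*((-35 + 6728) - 111/85) = -11204*(6693 - 111/85) = -11204*568794/85 = -6372767976/85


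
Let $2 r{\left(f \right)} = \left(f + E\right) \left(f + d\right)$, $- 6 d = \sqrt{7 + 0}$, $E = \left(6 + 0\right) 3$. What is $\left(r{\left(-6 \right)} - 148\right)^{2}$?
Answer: $33863 + 368 \sqrt{7} \approx 34837.0$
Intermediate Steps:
$E = 18$ ($E = 6 \cdot 3 = 18$)
$d = - \frac{\sqrt{7}}{6}$ ($d = - \frac{\sqrt{7 + 0}}{6} = - \frac{\sqrt{7}}{6} \approx -0.44096$)
$r{\left(f \right)} = \frac{\left(18 + f\right) \left(f - \frac{\sqrt{7}}{6}\right)}{2}$ ($r{\left(f \right)} = \frac{\left(f + 18\right) \left(f - \frac{\sqrt{7}}{6}\right)}{2} = \frac{\left(18 + f\right) \left(f - \frac{\sqrt{7}}{6}\right)}{2}$)
$\left(r{\left(-6 \right)} - 148\right)^{2} = \left(\left(\frac{\left(-6\right)^{2}}{2} + 9 \left(-6\right) - \frac{3 \sqrt{7}}{2} - - \frac{\sqrt{7}}{2}\right) - 148\right)^{2} = \left(\left(\frac{1}{2} \cdot 36 - 54 - \frac{3 \sqrt{7}}{2} + \frac{\sqrt{7}}{2}\right) - 148\right)^{2} = \left(\left(18 - 54 - \frac{3 \sqrt{7}}{2} + \frac{\sqrt{7}}{2}\right) - 148\right)^{2} = \left(\left(-36 - \sqrt{7}\right) - 148\right)^{2} = \left(-184 - \sqrt{7}\right)^{2}$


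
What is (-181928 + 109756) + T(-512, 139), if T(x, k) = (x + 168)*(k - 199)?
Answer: -51532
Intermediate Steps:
T(x, k) = (-199 + k)*(168 + x) (T(x, k) = (168 + x)*(-199 + k) = (-199 + k)*(168 + x))
(-181928 + 109756) + T(-512, 139) = (-181928 + 109756) + (-33432 - 199*(-512) + 168*139 + 139*(-512)) = -72172 + (-33432 + 101888 + 23352 - 71168) = -72172 + 20640 = -51532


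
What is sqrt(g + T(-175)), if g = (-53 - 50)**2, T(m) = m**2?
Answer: sqrt(41234) ≈ 203.06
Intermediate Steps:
g = 10609 (g = (-103)**2 = 10609)
sqrt(g + T(-175)) = sqrt(10609 + (-175)**2) = sqrt(10609 + 30625) = sqrt(41234)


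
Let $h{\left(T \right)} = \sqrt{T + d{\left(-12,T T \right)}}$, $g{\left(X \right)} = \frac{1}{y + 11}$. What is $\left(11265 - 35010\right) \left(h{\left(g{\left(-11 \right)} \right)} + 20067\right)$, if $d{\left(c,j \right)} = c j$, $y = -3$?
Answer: $-476490915 - \frac{23745 i}{4} \approx -4.7649 \cdot 10^{8} - 5936.3 i$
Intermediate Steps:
$g{\left(X \right)} = \frac{1}{8}$ ($g{\left(X \right)} = \frac{1}{-3 + 11} = \frac{1}{8}$)
$h{\left(T \right)} = \sqrt{T - 12 T^{2}}$ ($h{\left(T \right)} = \sqrt{T - 12 T T} = \sqrt{T - 12 T^{2}}$)
$\left(11265 - 35010\right) \left(h{\left(g{\left(-11 \right)} \right)} + 20067\right) = \left(11265 - 35010\right) \left(\sqrt{\frac{1 - \frac{3}{2}}{8}} + 20067\right) = - 23745 \left(\sqrt{\frac{1 - \frac{3}{2}}{8}} + 20067\right) = - 23745 \left(\sqrt{\frac{1}{8} \left(- \frac{1}{2}\right)} + 20067\right) = - 23745 \left(\sqrt{- \frac{1}{16}} + 20067\right) = - 23745 \left(\frac{i}{4} + 20067\right) = - 23745 \left(20067 + \frac{i}{4}\right) = -476490915 - \frac{23745 i}{4}$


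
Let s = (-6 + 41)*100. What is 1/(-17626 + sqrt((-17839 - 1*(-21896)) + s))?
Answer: -17626/310668319 - sqrt(7557)/310668319 ≈ -5.7016e-5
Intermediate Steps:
s = 3500 (s = 35*100 = 3500)
1/(-17626 + sqrt((-17839 - 1*(-21896)) + s)) = 1/(-17626 + sqrt((-17839 - 1*(-21896)) + 3500)) = 1/(-17626 + sqrt((-17839 + 21896) + 3500)) = 1/(-17626 + sqrt(4057 + 3500)) = 1/(-17626 + sqrt(7557))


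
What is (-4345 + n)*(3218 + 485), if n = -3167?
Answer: -27816936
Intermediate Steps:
(-4345 + n)*(3218 + 485) = (-4345 - 3167)*(3218 + 485) = -7512*3703 = -27816936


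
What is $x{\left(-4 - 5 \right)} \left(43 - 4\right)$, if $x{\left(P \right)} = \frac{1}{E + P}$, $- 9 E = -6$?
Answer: $- \frac{117}{25} \approx -4.68$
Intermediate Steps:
$E = \frac{2}{3}$ ($E = \left(- \frac{1}{9}\right) \left(-6\right) = \frac{2}{3} \approx 0.66667$)
$x{\left(P \right)} = \frac{1}{\frac{2}{3} + P}$
$x{\left(-4 - 5 \right)} \left(43 - 4\right) = \frac{3}{2 + 3 \left(-4 - 5\right)} \left(43 - 4\right) = \frac{3}{2 + 3 \left(-4 - 5\right)} 39 = \frac{3}{2 + 3 \left(-9\right)} 39 = \frac{3}{2 - 27} \cdot 39 = \frac{3}{-25} \cdot 39 = 3 \left(- \frac{1}{25}\right) 39 = \left(- \frac{3}{25}\right) 39 = - \frac{117}{25}$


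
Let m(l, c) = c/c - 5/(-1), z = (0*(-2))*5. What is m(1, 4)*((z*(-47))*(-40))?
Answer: 0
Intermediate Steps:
z = 0 (z = 0*5 = 0)
m(l, c) = 6 (m(l, c) = 1 - 5*(-1) = 1 + 5 = 6)
m(1, 4)*((z*(-47))*(-40)) = 6*((0*(-47))*(-40)) = 6*(0*(-40)) = 6*0 = 0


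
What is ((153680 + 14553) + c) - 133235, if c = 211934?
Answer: 246932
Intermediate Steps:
((153680 + 14553) + c) - 133235 = ((153680 + 14553) + 211934) - 133235 = (168233 + 211934) - 133235 = 380167 - 133235 = 246932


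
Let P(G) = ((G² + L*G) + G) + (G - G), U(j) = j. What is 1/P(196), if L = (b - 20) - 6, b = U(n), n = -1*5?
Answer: 1/32536 ≈ 3.0735e-5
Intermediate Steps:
n = -5
b = -5
L = -31 (L = (-5 - 20) - 6 = -25 - 6 = -31)
P(G) = G² - 30*G (P(G) = ((G² - 31*G) + G) + (G - G) = (G² - 30*G) + 0 = G² - 30*G)
1/P(196) = 1/(196*(-30 + 196)) = 1/(196*166) = 1/32536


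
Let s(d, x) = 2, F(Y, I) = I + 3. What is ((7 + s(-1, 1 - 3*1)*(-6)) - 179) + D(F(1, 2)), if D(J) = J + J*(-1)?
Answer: -184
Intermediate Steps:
F(Y, I) = 3 + I
D(J) = 0 (D(J) = J - J = 0)
((7 + s(-1, 1 - 3*1)*(-6)) - 179) + D(F(1, 2)) = ((7 + 2*(-6)) - 179) + 0 = ((7 - 12) - 179) + 0 = (-5 - 179) + 0 = -184 + 0 = -184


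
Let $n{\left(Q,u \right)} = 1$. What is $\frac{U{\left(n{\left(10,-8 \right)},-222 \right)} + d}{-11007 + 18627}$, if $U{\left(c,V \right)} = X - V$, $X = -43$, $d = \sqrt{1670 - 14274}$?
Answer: $\frac{179}{7620} + \frac{i \sqrt{3151}}{3810} \approx 0.023491 + 0.014733 i$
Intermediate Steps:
$d = 2 i \sqrt{3151}$ ($d = \sqrt{-12604} = 2 i \sqrt{3151} \approx 112.27 i$)
$U{\left(c,V \right)} = -43 - V$
$\frac{U{\left(n{\left(10,-8 \right)},-222 \right)} + d}{-11007 + 18627} = \frac{\left(-43 - -222\right) + 2 i \sqrt{3151}}{-11007 + 18627} = \frac{\left(-43 + 222\right) + 2 i \sqrt{3151}}{7620} = \left(179 + 2 i \sqrt{3151}\right) \frac{1}{7620} = \frac{179}{7620} + \frac{i \sqrt{3151}}{3810}$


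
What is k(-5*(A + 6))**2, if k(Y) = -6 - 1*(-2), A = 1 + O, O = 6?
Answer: 16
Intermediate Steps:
A = 7 (A = 1 + 6 = 7)
k(Y) = -4 (k(Y) = -6 + 2 = -4)
k(-5*(A + 6))**2 = (-4)**2 = 16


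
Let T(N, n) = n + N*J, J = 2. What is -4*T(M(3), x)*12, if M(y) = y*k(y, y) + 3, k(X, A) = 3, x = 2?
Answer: -1248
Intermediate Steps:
M(y) = 3 + 3*y (M(y) = y*3 + 3 = 3*y + 3 = 3 + 3*y)
T(N, n) = n + 2*N (T(N, n) = n + N*2 = n + 2*N)
-4*T(M(3), x)*12 = -4*(2 + 2*(3 + 3*3))*12 = -4*(2 + 2*(3 + 9))*12 = -4*(2 + 2*12)*12 = -4*(2 + 24)*12 = -4*26*12 = -104*12 = -1248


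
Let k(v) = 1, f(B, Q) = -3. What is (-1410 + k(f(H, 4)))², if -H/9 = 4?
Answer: 1985281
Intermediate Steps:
H = -36 (H = -9*4 = -36)
(-1410 + k(f(H, 4)))² = (-1410 + 1)² = (-1409)² = 1985281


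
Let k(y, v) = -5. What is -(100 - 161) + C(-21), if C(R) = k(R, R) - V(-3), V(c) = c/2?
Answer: 115/2 ≈ 57.500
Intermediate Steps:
V(c) = c/2 (V(c) = c*(½) = c/2)
C(R) = -7/2 (C(R) = -5 - (-3)/2 = -5 - 1*(-3/2) = -5 + 3/2 = -7/2)
-(100 - 161) + C(-21) = -(100 - 161) - 7/2 = -1*(-61) - 7/2 = 61 - 7/2 = 115/2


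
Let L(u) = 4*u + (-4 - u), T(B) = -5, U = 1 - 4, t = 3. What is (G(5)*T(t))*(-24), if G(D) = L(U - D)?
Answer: -3360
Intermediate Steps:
U = -3
L(u) = -4 + 3*u
G(D) = -13 - 3*D (G(D) = -4 + 3*(-3 - D) = -4 + (-9 - 3*D) = -13 - 3*D)
(G(5)*T(t))*(-24) = ((-13 - 3*5)*(-5))*(-24) = ((-13 - 15)*(-5))*(-24) = -28*(-5)*(-24) = 140*(-24) = -3360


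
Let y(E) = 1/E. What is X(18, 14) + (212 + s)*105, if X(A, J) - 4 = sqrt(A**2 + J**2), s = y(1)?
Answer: 22369 + 2*sqrt(130) ≈ 22392.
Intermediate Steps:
s = 1 (s = 1/1 = 1)
X(A, J) = 4 + sqrt(A**2 + J**2)
X(18, 14) + (212 + s)*105 = (4 + sqrt(18**2 + 14**2)) + (212 + 1)*105 = (4 + sqrt(324 + 196)) + 213*105 = (4 + sqrt(520)) + 22365 = (4 + 2*sqrt(130)) + 22365 = 22369 + 2*sqrt(130)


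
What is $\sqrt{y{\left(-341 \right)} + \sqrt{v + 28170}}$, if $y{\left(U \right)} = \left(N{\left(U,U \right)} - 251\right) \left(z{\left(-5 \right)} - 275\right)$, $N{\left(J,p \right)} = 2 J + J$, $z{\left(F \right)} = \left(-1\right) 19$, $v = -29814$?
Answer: $\sqrt{374556 + 2 i \sqrt{411}} \approx 612.01 + 0.033 i$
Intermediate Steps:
$z{\left(F \right)} = -19$
$N{\left(J,p \right)} = 3 J$
$y{\left(U \right)} = 73794 - 882 U$ ($y{\left(U \right)} = \left(3 U - 251\right) \left(-19 - 275\right) = \left(-251 + 3 U\right) \left(-294\right) = 73794 - 882 U$)
$\sqrt{y{\left(-341 \right)} + \sqrt{v + 28170}} = \sqrt{\left(73794 - -300762\right) + \sqrt{-29814 + 28170}} = \sqrt{\left(73794 + 300762\right) + \sqrt{-1644}} = \sqrt{374556 + 2 i \sqrt{411}}$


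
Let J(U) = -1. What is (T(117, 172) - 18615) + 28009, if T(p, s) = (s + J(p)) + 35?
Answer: 9600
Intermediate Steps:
T(p, s) = 34 + s (T(p, s) = (s - 1) + 35 = (-1 + s) + 35 = 34 + s)
(T(117, 172) - 18615) + 28009 = ((34 + 172) - 18615) + 28009 = (206 - 18615) + 28009 = -18409 + 28009 = 9600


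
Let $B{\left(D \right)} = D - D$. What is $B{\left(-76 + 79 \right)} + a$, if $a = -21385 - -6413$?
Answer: $-14972$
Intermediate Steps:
$B{\left(D \right)} = 0$
$a = -14972$ ($a = -21385 + 6413 = -14972$)
$B{\left(-76 + 79 \right)} + a = 0 - 14972 = -14972$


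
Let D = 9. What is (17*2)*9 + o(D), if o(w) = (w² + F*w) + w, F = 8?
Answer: 468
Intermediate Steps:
o(w) = w² + 9*w (o(w) = (w² + 8*w) + w = w² + 9*w)
(17*2)*9 + o(D) = (17*2)*9 + 9*(9 + 9) = 34*9 + 9*18 = 306 + 162 = 468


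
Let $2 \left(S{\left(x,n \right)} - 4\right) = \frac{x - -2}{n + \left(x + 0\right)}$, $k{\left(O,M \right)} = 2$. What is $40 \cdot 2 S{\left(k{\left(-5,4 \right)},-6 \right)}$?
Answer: $280$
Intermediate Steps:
$S{\left(x,n \right)} = 4 + \frac{2 + x}{2 \left(n + x\right)}$ ($S{\left(x,n \right)} = 4 + \frac{\left(x - -2\right) \frac{1}{n + \left(x + 0\right)}}{2} = 4 + \frac{\left(x + \left(-1 + 3\right)\right) \frac{1}{n + x}}{2} = 4 + \frac{\left(x + 2\right) \frac{1}{n + x}}{2} = 4 + \frac{\left(2 + x\right) \frac{1}{n + x}}{2} = 4 + \frac{\frac{1}{n + x} \left(2 + x\right)}{2} = 4 + \frac{2 + x}{2 \left(n + x\right)}$)
$40 \cdot 2 S{\left(k{\left(-5,4 \right)},-6 \right)} = 40 \cdot 2 \frac{1 + 4 \left(-6\right) + \frac{9}{2} \cdot 2}{-6 + 2} = 80 \frac{1 - 24 + 9}{-4} = 80 \left(\left(- \frac{1}{4}\right) \left(-14\right)\right) = 80 \cdot \frac{7}{2} = 280$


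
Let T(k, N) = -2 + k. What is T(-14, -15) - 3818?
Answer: -3834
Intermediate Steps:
T(-14, -15) - 3818 = (-2 - 14) - 3818 = -16 - 3818 = -3834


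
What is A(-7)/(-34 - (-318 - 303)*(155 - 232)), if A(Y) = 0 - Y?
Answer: -7/47851 ≈ -0.00014629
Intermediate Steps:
A(Y) = -Y
A(-7)/(-34 - (-318 - 303)*(155 - 232)) = (-1*(-7))/(-34 - (-318 - 303)*(155 - 232)) = 7/(-34 - (-621)*(-77)) = 7/(-34 - 1*47817) = 7/(-34 - 47817) = 7/(-47851) = 7*(-1/47851) = -7/47851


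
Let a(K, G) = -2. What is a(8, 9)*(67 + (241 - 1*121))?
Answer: -374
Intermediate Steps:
a(8, 9)*(67 + (241 - 1*121)) = -2*(67 + (241 - 1*121)) = -2*(67 + (241 - 121)) = -2*(67 + 120) = -2*187 = -374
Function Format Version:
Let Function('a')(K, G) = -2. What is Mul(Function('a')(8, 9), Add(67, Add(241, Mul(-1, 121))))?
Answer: -374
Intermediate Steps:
Mul(Function('a')(8, 9), Add(67, Add(241, Mul(-1, 121)))) = Mul(-2, Add(67, Add(241, Mul(-1, 121)))) = Mul(-2, Add(67, Add(241, -121))) = Mul(-2, Add(67, 120)) = Mul(-2, 187) = -374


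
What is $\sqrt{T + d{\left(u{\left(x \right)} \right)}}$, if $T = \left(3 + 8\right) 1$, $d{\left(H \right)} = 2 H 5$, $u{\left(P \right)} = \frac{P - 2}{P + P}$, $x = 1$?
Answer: $\sqrt{6} \approx 2.4495$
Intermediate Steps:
$u{\left(P \right)} = \frac{-2 + P}{2 P}$
$d{\left(H \right)} = 10 H$
$T = 11$ ($T = 11 \cdot 1 = 11$)
$\sqrt{T + d{\left(u{\left(x \right)} \right)}} = \sqrt{11 + 10 \frac{-2 + 1}{2 \cdot 1}} = \sqrt{11 + 10 \cdot \frac{1}{2} \cdot 1 \left(-1\right)} = \sqrt{11 + 10 \left(- \frac{1}{2}\right)} = \sqrt{11 - 5} = \sqrt{6}$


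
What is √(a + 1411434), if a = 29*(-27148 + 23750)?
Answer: 2*√328223 ≈ 1145.8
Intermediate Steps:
a = -98542 (a = 29*(-3398) = -98542)
√(a + 1411434) = √(-98542 + 1411434) = √1312892 = 2*√328223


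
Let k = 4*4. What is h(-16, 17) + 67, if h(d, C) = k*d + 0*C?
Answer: -189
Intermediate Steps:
k = 16
h(d, C) = 16*d (h(d, C) = 16*d + 0*C = 16*d + 0 = 16*d)
h(-16, 17) + 67 = 16*(-16) + 67 = -256 + 67 = -189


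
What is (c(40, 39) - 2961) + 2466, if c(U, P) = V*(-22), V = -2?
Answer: -451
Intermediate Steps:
c(U, P) = 44 (c(U, P) = -2*(-22) = 44)
(c(40, 39) - 2961) + 2466 = (44 - 2961) + 2466 = -2917 + 2466 = -451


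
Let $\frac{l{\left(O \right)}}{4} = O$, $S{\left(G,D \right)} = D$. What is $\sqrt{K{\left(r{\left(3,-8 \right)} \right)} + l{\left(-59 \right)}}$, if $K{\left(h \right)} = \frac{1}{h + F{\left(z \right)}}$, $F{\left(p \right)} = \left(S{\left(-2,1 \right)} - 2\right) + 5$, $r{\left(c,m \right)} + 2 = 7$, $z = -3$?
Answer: $\frac{i \sqrt{2123}}{3} \approx 15.359 i$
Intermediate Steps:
$r{\left(c,m \right)} = 5$ ($r{\left(c,m \right)} = -2 + 7 = 5$)
$l{\left(O \right)} = 4 O$
$F{\left(p \right)} = 4$ ($F{\left(p \right)} = \left(1 - 2\right) + 5 = -1 + 5 = 4$)
$K{\left(h \right)} = \frac{1}{4 + h}$ ($K{\left(h \right)} = \frac{1}{h + 4} = \frac{1}{4 + h}$)
$\sqrt{K{\left(r{\left(3,-8 \right)} \right)} + l{\left(-59 \right)}} = \sqrt{\frac{1}{4 + 5} + 4 \left(-59\right)} = \sqrt{\frac{1}{9} - 236} = \sqrt{- \frac{2123}{9}} = \frac{i \sqrt{2123}}{3}$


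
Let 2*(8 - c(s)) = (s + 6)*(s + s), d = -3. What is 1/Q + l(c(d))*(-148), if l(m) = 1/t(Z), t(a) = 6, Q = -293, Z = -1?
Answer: -21685/879 ≈ -24.670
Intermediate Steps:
c(s) = 8 - s*(6 + s) (c(s) = 8 - (s + 6)*(s + s)/2 = 8 - (6 + s)*2*s/2 = 8 - s*(6 + s))
l(m) = 1/6
1/Q + l(c(d))*(-148) = 1/(-293) + (1/6)*(-148) = -1/293 - 74/3 = -21685/879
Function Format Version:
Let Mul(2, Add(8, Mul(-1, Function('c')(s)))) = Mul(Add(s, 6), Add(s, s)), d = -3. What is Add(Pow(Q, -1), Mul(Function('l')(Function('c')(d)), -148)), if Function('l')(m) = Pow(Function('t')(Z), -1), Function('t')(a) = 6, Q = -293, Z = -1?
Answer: Rational(-21685, 879) ≈ -24.670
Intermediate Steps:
Function('c')(s) = Add(8, Mul(-1, s, Add(6, s))) (Function('c')(s) = Add(8, Mul(Rational(-1, 2), Mul(Add(s, 6), Add(s, s)))) = Add(8, Mul(Rational(-1, 2), Mul(Add(6, s), Mul(2, s)))) = Add(8, Mul(Rational(-1, 2), Mul(2, s, Add(6, s)))) = Add(8, Mul(-1, s, Add(6, s))))
Function('l')(m) = Rational(1, 6) (Function('l')(m) = Pow(6, -1) = Rational(1, 6))
Add(Pow(Q, -1), Mul(Function('l')(Function('c')(d)), -148)) = Add(Pow(-293, -1), Mul(Rational(1, 6), -148)) = Add(Rational(-1, 293), Rational(-74, 3)) = Rational(-21685, 879)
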